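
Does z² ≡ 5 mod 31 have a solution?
By Euler's criterion: 5^{15} ≡ 1 mod 31. Since this equals 1, 5 is a QR.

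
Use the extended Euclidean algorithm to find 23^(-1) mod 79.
Extended GCD: 23(-24) + 79(7) = 1. So 23^(-1) ≡ -24 ≡ 55 mod 79. Verify: 23 × 55 = 1265 ≡ 1 mod 79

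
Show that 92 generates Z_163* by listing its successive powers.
92^1, 92^2, ..., 92^{162} mod 163: [92, 151, 37, 144, 45, 65, 112, 35, 123, 69, 154, 150, 108, 156, 8, 84, 67, 133, 11, 34, 31, 81, 117, 6, 63, 91, 59, 49, 107, 64, 20, 47, 86, 88, 109, 85, 159, 121, 48, 15, 76, 146, 66, 41, 23, 160, 50, 36, 52, 57, 28, 131, 153, 58, 120, 119, 27, 39, 2, 21, 139, 74, 125, 90, 130, 61, 70, 83, 138, 145, 137, 53, 149, 16, 5, 134, 103, 22, 68, 62, 162, 71, 12, 126, 19, 118, 98, 51, 128, 40, 94, 9, 13, 55, 7, 155, 79, 96, 30, 152, 129, 132, 82, 46, 157, 100, 72, 104, 114, 56, 99, 143, 116, 77, 75, 54, 78, 4, 42, 115, 148, 87, 17, 97, 122, 140, 3, 113, 127, 111, 106, 135, 32, 10, 105, 43, 44, 136, 124, 161, 142, 24, 89, 38, 73, 33, 102, 93, 80, 25, 18, 26, 110, 14, 147, 158, 29, 60, 141, 95, 101, 1]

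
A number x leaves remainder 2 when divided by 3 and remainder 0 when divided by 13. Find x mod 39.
M = 3 × 13 = 39. M₁ = 13, y₁ ≡ 1 mod 3. M₂ = 3, y₂ ≡ 9 mod 13. x = 2×13×1 + 0×3×9 ≡ 26 mod 39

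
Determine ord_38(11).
Powers of 11 mod 38: 11^1≡11, 11^2≡7, 11^3≡1. ord_38(11) = 3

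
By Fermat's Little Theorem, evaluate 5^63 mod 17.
By Fermat: 5^{16} ≡ 1 mod 17. 63 = 3×16 + 15. So 5^{63} ≡ 5^{15} ≡ 7 mod 17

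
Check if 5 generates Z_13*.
5^{4} ≡ 1 (mod 13) and 4 < 12, so ord_13(5) = 4 ≠ 12 and 5 is not a primitive root.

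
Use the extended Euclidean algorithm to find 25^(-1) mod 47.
Extended GCD: 25(-15) + 47(8) = 1. So 25^(-1) ≡ -15 ≡ 32 (mod 47). Verify: 25 × 32 = 800 ≡ 1 (mod 47)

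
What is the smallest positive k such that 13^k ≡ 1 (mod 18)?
Powers of 13 mod 18: 13^1≡13, 13^2≡7, 13^3≡1. Order = 3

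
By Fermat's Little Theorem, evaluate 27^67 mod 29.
By Fermat: 27^{28} ≡ 1 mod 29. 67 = 2×28 + 11. So 27^{67} ≡ 27^{11} ≡ 11 mod 29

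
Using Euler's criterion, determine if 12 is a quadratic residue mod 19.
By Euler's criterion: 12^{9} ≡ 18 mod 19. Since this equals -1 (≡ 18), 12 is not a QR.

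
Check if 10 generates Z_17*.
ord_17(10) divides 16. For each prime q|16: 10^{8}≡16, none ≡ 1. So 10 has order 16 and is a primitive root mod 17.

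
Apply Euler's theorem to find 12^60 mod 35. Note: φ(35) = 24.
By Euler: 12^{24} ≡ 1 mod 35 since gcd(12, 35) = 1. 60 = 2×24 + 12. So 12^{60} ≡ 12^{12} ≡ 1 mod 35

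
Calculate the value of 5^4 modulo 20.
5^{4} = 625 ≡ 5 mod 20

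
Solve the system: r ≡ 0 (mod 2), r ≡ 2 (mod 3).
M = 2 × 3 = 6. M₁ = 3, y₁ ≡ 1 (mod 2). M₂ = 2, y₂ ≡ 2 (mod 3). r = 0×3×1 + 2×2×2 ≡ 2 (mod 6)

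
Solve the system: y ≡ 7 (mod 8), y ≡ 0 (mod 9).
M = 8 × 9 = 72. M₁ = 9, y₁ ≡ 1 (mod 8). M₂ = 8, y₂ ≡ 8 (mod 9). y = 7×9×1 + 0×8×8 ≡ 63 (mod 72)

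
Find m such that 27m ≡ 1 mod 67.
Since 67 is prime, by Fermat 27^(-1) ≡ 27^{65} ≡ 5 mod 67. Verify: 27 × 5 = 135 ≡ 1 mod 67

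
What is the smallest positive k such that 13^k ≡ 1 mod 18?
Powers of 13 mod 18: 13^1≡13, 13^2≡7, 13^3≡1. ord_18(13) = 3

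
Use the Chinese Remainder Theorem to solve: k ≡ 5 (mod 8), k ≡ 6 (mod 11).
M = 8 × 11 = 88. M₁ = 11, y₁ ≡ 3 (mod 8). M₂ = 8, y₂ ≡ 7 (mod 11). k = 5×11×3 + 6×8×7 ≡ 61 (mod 88)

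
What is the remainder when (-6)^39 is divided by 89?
By repeated squaring mod 89: (-6)^{1}≡83, (-6)^{2}≡36, (-6)^{4}≡50, (-6)^{8}≡8, (-6)^{16}≡64, (-6)^{32}≡2. Then (-6)^{39} = (-6)^{32+4+2+1} ≡ 2 × 50 × 36 × 83 ≡ 27 mod 89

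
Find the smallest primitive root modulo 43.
g = 3. Powers: [3, 9, 27, 38, 28, 41, ...] generates all 42 non-zero residues.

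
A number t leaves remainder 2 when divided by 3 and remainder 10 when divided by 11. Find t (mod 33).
M = 3 × 11 = 33. M₁ = 11, y₁ ≡ 2 (mod 3). M₂ = 3, y₂ ≡ 4 (mod 11). t = 2×11×2 + 10×3×4 ≡ 32 (mod 33)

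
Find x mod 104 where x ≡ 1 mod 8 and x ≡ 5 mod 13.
M = 8 × 13 = 104. M₁ = 13, y₁ ≡ 5 mod 8. M₂ = 8, y₂ ≡ 5 mod 13. x = 1×13×5 + 5×8×5 ≡ 57 mod 104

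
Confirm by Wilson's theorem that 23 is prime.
(22)! mod 23 = 22. Since this equals -1 mod 23, Wilson confirms 23 is prime.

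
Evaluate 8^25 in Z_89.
By repeated squaring (mod 89): 8^{1}≡8, 8^{2}≡64, 8^{4}≡2, 8^{8}≡4, 8^{16}≡16. Then 8^{25} = 8^{16+8+1} ≡ 16 × 4 × 8 ≡ 67 (mod 89)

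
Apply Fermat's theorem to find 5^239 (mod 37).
By Fermat: 5^{36} ≡ 1 (mod 37). 239 ≡ 23 (mod 36). So 5^{239} ≡ 5^{23} ≡ 20 (mod 37)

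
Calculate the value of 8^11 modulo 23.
By repeated squaring mod 23: 8^{1}≡8, 8^{2}≡18, 8^{4}≡2, 8^{8}≡4. Then 8^{11} = 8^{8+2+1} ≡ 4 × 18 × 8 ≡ 1 mod 23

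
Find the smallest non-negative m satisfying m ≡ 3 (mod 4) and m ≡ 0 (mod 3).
M = 4 × 3 = 12. M₁ = 3, y₁ ≡ 3 (mod 4). M₂ = 4, y₂ ≡ 1 (mod 3). m = 3×3×3 + 0×4×1 ≡ 3 (mod 12)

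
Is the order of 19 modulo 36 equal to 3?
Powers of 19 mod 36: 19^1≡19, 19^2≡1. Already 19^2≡1, so the order is 2 < 3. No, the actual order is 2.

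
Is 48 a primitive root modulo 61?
48^{6} ≡ 1 (mod 61) and 6 < 60, so ord_61(48) = 6 ≠ 60 and 48 is not a primitive root.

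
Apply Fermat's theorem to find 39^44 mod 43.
By Fermat: 39^{42} ≡ 1 mod 43. So 39^{44} = 39^{42} · 39^{2} ≡ 39^{2} ≡ 16 mod 43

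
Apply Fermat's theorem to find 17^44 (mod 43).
By Fermat: 17^{42} ≡ 1 (mod 43). So 17^{44} = 17^{42} · 17^{2} ≡ 17^{2} ≡ 31 (mod 43)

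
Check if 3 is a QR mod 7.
By Euler's criterion: 3^{3} ≡ 6 (mod 7). Since this equals -1 (≡ 6), 3 is not a QR.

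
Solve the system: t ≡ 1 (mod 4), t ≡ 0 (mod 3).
M = 4 × 3 = 12. M₁ = 3, y₁ ≡ 3 (mod 4). M₂ = 4, y₂ ≡ 1 (mod 3). t = 1×3×3 + 0×4×1 ≡ 9 (mod 12)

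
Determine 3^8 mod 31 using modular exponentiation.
By repeated squaring (mod 31): 3^{1}≡3, 3^{2}≡9, 3^{4}≡19, 3^{8}≡20. So 3^{8} ≡ 20 (mod 31)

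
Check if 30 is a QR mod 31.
By Euler's criterion: 30^{15} ≡ 30 (mod 31). Since this equals -1 (≡ 30), 30 is not a QR.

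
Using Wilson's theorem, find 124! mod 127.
(126)! = (124)! × (125) × (126) ≡ -1 (mod 127). So (124)! ≡ -1 × [(126)(125)]^(-1) ≡ 63 (mod 127)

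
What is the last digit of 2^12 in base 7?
Using Fermat: 2^{6} ≡ 1 mod 7. 12 ≡ 0 mod 6. So 2^{12} ≡ 2^{0} ≡ 1 mod 7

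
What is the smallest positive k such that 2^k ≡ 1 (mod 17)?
Powers of 2 mod 17: 2^1≡2, 2^2≡4, 2^3≡8, 2^4≡16, 2^5≡15, 2^6≡13, 2^7≡9, 2^8≡1. So the order of 2 is 8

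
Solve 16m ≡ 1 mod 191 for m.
Since 191 is prime, by Fermat 16^(-1) ≡ 16^{189} ≡ 12 mod 191. Verify: 16 × 12 = 192 ≡ 1 mod 191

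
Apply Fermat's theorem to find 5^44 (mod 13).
By Fermat: 5^{12} ≡ 1 (mod 13). 44 = 3×12 + 8. So 5^{44} ≡ 5^{8} ≡ 1 (mod 13)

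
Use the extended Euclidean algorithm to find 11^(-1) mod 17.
Extended GCD: 11(-3) + 17(2) = 1. So 11^(-1) ≡ -3 ≡ 14 mod 17. Verify: 11 × 14 = 154 ≡ 1 mod 17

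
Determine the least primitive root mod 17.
g = 3. Powers: [3, 9, 10, 13, 5, 15, ...] generates all 16 non-zero residues.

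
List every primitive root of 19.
There are φ(18) = 6 primitive roots mod 19: {2, 3, 10, 13, 14, 15}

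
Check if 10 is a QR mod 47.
By Euler's criterion: 10^{23} ≡ 46 mod 47. Since this equals -1 (≡ 46), 10 is not a QR.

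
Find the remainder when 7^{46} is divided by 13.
By Fermat: 7^{12} ≡ 1 mod 13. 46 = 3×12 + 10. So 7^{46} ≡ 7^{10} ≡ 4 mod 13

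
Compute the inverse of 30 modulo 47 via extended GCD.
Extended GCD: 30(11) + 47(-7) = 1. So 30^(-1) ≡ 11 (mod 47). Verify: 30 × 11 = 330 ≡ 1 (mod 47)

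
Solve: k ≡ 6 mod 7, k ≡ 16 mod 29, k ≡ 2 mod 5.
M = 7 × 29 × 5 = 1015. M₁ = 145, y₁ ≡ 3 mod 7. M₂ = 35, y₂ ≡ 5 mod 29. M₃ = 203, y₃ ≡ 2 mod 5. k = 6×145×3 + 16×35×5 + 2×203×2 ≡ 132 mod 1015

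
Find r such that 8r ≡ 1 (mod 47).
Since 47 is prime, by Fermat 8^(-1) ≡ 8^{45} ≡ 6 (mod 47). Verify: 8 × 6 = 48 ≡ 1 (mod 47)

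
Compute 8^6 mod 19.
By repeated squaring (mod 19): 8^{1}≡8, 8^{2}≡7, 8^{4}≡11. Then 8^{6} = 8^{4+2} ≡ 11 × 7 ≡ 1 (mod 19)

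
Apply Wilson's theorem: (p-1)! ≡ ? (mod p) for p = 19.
By Wilson's theorem, (18)! ≡ -1 ≡ 18 (mod 19)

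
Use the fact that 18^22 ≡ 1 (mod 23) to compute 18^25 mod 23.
By Fermat: 18^{22} ≡ 1 (mod 23). So 18^{25} = 18^{22} · 18^{3} ≡ 18^{3} ≡ 13 (mod 23)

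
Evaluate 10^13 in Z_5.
By repeated squaring mod 5: 10^{1}≡0, 10^{2}≡0, 10^{4}≡0, 10^{8}≡0. Then 10^{13} = 10^{8+4+1} ≡ 0 × 0 × 0 ≡ 0 mod 5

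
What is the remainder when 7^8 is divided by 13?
By repeated squaring (mod 13): 7^{1}≡7, 7^{2}≡10, 7^{4}≡9, 7^{8}≡3. So 7^{8} ≡ 3 (mod 13)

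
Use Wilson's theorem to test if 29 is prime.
(28)! mod 29 = 28. Since 28 ≡ -1 (mod 29), 29 is prime.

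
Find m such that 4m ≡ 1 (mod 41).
Since 41 is prime, by Fermat 4^(-1) ≡ 4^{39} ≡ 31 (mod 41). Verify: 4 × 31 = 124 ≡ 1 (mod 41)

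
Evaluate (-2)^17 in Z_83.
By repeated squaring (mod 83): (-2)^{1}≡81, (-2)^{2}≡4, (-2)^{4}≡16, (-2)^{8}≡7, (-2)^{16}≡49. Then (-2)^{17} = (-2)^{16+1} ≡ 49 × 81 ≡ 68 (mod 83)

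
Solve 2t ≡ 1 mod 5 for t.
Since 5 is prime, by Fermat 2^(-1) ≡ 2^{3} ≡ 3 mod 5. Verify: 2 × 3 = 6 ≡ 1 mod 5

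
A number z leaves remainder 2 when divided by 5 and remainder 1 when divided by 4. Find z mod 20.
M = 5 × 4 = 20. M₁ = 4, y₁ ≡ 4 mod 5. M₂ = 5, y₂ ≡ 1 mod 4. z = 2×4×4 + 1×5×1 ≡ 17 mod 20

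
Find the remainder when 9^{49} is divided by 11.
By Fermat: 9^{10} ≡ 1 (mod 11). 49 = 4×10 + 9. So 9^{49} ≡ 9^{9} ≡ 5 (mod 11)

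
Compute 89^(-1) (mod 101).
Since 101 is prime, by Fermat 89^(-1) ≡ 89^{99} ≡ 42 (mod 101). Verify: 89 × 42 = 3738 ≡ 1 (mod 101)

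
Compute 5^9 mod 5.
By repeated squaring mod 5: 5^{1}≡0, 5^{2}≡0, 5^{4}≡0, 5^{8}≡0. Then 5^{9} = 5^{8+1} ≡ 0 × 0 ≡ 0 mod 5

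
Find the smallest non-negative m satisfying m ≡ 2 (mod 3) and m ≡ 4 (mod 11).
M = 3 × 11 = 33. M₁ = 11, y₁ ≡ 2 (mod 3). M₂ = 3, y₂ ≡ 4 (mod 11). m = 2×11×2 + 4×3×4 ≡ 26 (mod 33)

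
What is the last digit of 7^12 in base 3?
Using Fermat: 7^{2} ≡ 1 mod 3. 12 ≡ 0 mod 2. So 7^{12} ≡ 7^{0} ≡ 1 mod 3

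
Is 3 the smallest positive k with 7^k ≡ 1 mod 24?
Powers of 7 mod 24: 7^1≡7, 7^2≡1. Already 7^2≡1, so the order is 2 < 3. No, the actual order is 2.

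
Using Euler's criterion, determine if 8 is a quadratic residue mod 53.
By Euler's criterion: 8^{26} ≡ 52 (mod 53). Since this equals -1 (≡ 52), 8 is not a QR.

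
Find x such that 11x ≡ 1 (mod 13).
Since 13 is prime, by Fermat 11^(-1) ≡ 11^{11} ≡ 6 (mod 13). Verify: 11 × 6 = 66 ≡ 1 (mod 13)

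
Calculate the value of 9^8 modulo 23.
By repeated squaring (mod 23): 9^{1}≡9, 9^{2}≡12, 9^{4}≡6, 9^{8}≡13. So 9^{8} ≡ 13 (mod 23)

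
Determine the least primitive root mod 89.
g = 3. For each prime q|88: 3^{44}≡88, 3^{8}≡64, none ≡ 1, so ord_89(3) = 88 and 3 is a primitive root.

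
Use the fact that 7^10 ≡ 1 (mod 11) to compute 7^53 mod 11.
By Fermat: 7^{10} ≡ 1 (mod 11). 53 = 5×10 + 3. So 7^{53} ≡ 7^{3} ≡ 2 (mod 11)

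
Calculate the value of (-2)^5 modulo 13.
By repeated squaring mod 13: (-2)^{1}≡11, (-2)^{2}≡4, (-2)^{4}≡3. Then (-2)^{5} = (-2)^{4+1} ≡ 3 × 11 ≡ 7 mod 13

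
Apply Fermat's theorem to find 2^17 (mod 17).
By Fermat: 2^{16} ≡ 1 (mod 17). So 2^{17} = 2^{16} · 2^{1} ≡ 2^{1} ≡ 2 (mod 17)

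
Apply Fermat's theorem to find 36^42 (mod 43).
By Fermat's Little Theorem, 36^{42} ≡ 1 (mod 43) since 43 is prime and gcd(36, 43) = 1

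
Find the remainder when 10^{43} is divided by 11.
By Fermat: 10^{10} ≡ 1 mod 11. 43 = 4×10 + 3. So 10^{43} ≡ 10^{3} ≡ 10 mod 11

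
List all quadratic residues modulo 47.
Quadratic residues modulo 47: {1, 2, 3, 4, 6, 7, 8, 9, 12, 14, 16, 17, 18, 21, 24, 25, 27, 28, 32, 34, 36, 37, 42}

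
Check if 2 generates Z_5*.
ord_5(2) divides 4. For each prime q|4: 2^{2}≡4, none ≡ 1. So 2 has order 4 and is a primitive root mod 5.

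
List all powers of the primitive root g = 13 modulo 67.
13^1, 13^2, ..., 13^{66} mod 67: [13, 35, 53, 19, 46, 62, 2, 26, 3, 39, 38, 25, 57, 4, 52, 6, 11, 9, 50, 47, 8, 37, 12, 22, 18, 33, 27, 16, 7, 24, 44, 36, 66, 54, 32, 14, 48, 21, 5, 65, 41, 64, 28, 29, 42, 10, 63, 15, 61, 56, 58, 17, 20, 59, 30, 55, 45, 49, 34, 40, 51, 60, 43, 23, 31, 1]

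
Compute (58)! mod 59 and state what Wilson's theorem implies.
(58)! mod 59 = 58. Since this equals -1 (mod 59), Wilson confirms 59 is prime.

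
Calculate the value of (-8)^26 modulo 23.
Using Fermat: (-8)^{22} ≡ 1 (mod 23). 26 ≡ 4 (mod 22). So (-8)^{26} ≡ (-8)^{4} ≡ 2 (mod 23)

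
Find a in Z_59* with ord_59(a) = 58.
2 has order 58 mod 59 since 2^{58} ≡ 1 mod 59 and no smaller power works.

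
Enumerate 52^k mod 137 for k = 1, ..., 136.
52^1, 52^2, ..., 52^{136} mod 137: [52, 101, 46, 63, 125, 61, 21, 133, 66, 7, 90, 22, 48, 30, 53, 16, 10, 109, 51, 49, 82, 17, 62, 73, 97, 112, 70, 78, 83, 69, 26, 119, 23, 100, 131, 99, 79, 135, 33, 72, 45, 11, 24, 15, 95, 8, 5, 123, 94, 93, 41, 77, 31, 105, 117, 56, 35, 39, 110, 103, 13, 128, 80, 50, 134, 118, 108, 136, 85, 36, 91, 74, 12, 76, 116, 4, 71, 130, 47, 115, 89, 107, 84, 121, 127, 28, 86, 88, 55, 120, 75, 64, 40, 25, 67, 59, 54, 68, 111, 18, 114, 37, 6, 38, 58, 2, 104, 65, 92, 126, 113, 122, 42, 129, 132, 14, 43, 44, 96, 60, 106, 32, 20, 81, 102, 98, 27, 34, 124, 9, 57, 87, 3, 19, 29, 1]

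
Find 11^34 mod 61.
By repeated squaring mod 61: 11^{1}≡11, 11^{2}≡60, 11^{4}≡1, 11^{8}≡1, 11^{16}≡1, 11^{32}≡1. Then 11^{34} = 11^{32+2} ≡ 1 × 60 ≡ 60 mod 61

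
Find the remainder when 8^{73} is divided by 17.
By Fermat: 8^{16} ≡ 1 mod 17. 73 = 4×16 + 9. So 8^{73} ≡ 8^{9} ≡ 8 mod 17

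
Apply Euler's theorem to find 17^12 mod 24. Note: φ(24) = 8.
By Euler: 17^{8} ≡ 1 mod 24 since gcd(17, 24) = 1. 12 = 1×8 + 4. So 17^{12} ≡ 17^{4} ≡ 1 mod 24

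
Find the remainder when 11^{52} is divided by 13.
By Fermat: 11^{12} ≡ 1 mod 13. 52 = 4×12 + 4. So 11^{52} ≡ 11^{4} ≡ 3 mod 13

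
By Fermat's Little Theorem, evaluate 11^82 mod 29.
By Fermat: 11^{28} ≡ 1 (mod 29). 82 = 2×28 + 26. So 11^{82} ≡ 11^{26} ≡ 6 (mod 29)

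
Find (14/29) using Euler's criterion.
(14/29) = 14^{14} mod 29 = -1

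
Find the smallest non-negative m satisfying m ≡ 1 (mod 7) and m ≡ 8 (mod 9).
M = 7 × 9 = 63. M₁ = 9, y₁ ≡ 4 (mod 7). M₂ = 7, y₂ ≡ 4 (mod 9). m = 1×9×4 + 8×7×4 ≡ 8 (mod 63)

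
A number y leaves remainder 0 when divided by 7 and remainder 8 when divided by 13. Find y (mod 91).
M = 7 × 13 = 91. M₁ = 13, y₁ ≡ 6 (mod 7). M₂ = 7, y₂ ≡ 2 (mod 13). y = 0×13×6 + 8×7×2 ≡ 21 (mod 91)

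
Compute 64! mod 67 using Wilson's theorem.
(66)! = (64)! × (65) × (66) ≡ -1 mod 67. So (64)! ≡ -1 × [(66)(65)]^(-1) ≡ 33 mod 67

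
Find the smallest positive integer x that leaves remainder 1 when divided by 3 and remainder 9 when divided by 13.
M = 3 × 13 = 39. M₁ = 13, y₁ ≡ 1 mod 3. M₂ = 3, y₂ ≡ 9 mod 13. x = 1×13×1 + 9×3×9 ≡ 22 mod 39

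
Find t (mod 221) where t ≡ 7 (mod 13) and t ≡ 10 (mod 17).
M = 13 × 17 = 221. M₁ = 17, y₁ ≡ 10 (mod 13). M₂ = 13, y₂ ≡ 4 (mod 17). t = 7×17×10 + 10×13×4 ≡ 163 (mod 221)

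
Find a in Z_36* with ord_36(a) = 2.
17 has order 2 mod 36 since 17^{2} ≡ 1 (mod 36) and no smaller power works.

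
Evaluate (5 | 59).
(5/59) = 5^{29} mod 59 = 1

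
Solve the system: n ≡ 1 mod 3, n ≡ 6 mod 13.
M = 3 × 13 = 39. M₁ = 13, y₁ ≡ 1 mod 3. M₂ = 3, y₂ ≡ 9 mod 13. n = 1×13×1 + 6×3×9 ≡ 19 mod 39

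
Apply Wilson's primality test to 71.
(70)! mod 71 = 70. Since 70 ≡ -1 (mod 71), 71 is prime.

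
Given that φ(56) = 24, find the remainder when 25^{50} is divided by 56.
By Euler: 25^{24} ≡ 1 mod 56 since gcd(25, 56) = 1. 50 = 2×24 + 2. So 25^{50} ≡ 25^{2} ≡ 9 mod 56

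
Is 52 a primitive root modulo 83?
ord_83(52) divides 82. For each prime q|82: 52^{41}≡82, 52^{2}≡48, none ≡ 1. So 52 has order 82 and is a primitive root mod 83.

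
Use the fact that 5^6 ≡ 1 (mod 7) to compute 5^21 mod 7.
By Fermat: 5^{6} ≡ 1 (mod 7). 21 = 3×6 + 3. So 5^{21} ≡ 5^{3} ≡ 6 (mod 7)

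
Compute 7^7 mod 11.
By repeated squaring (mod 11): 7^{1}≡7, 7^{2}≡5, 7^{4}≡3. Then 7^{7} = 7^{4+2+1} ≡ 3 × 5 × 7 ≡ 6 (mod 11)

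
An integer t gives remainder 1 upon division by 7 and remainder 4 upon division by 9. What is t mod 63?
M = 7 × 9 = 63. M₁ = 9, y₁ ≡ 4 mod 7. M₂ = 7, y₂ ≡ 4 mod 9. t = 1×9×4 + 4×7×4 ≡ 22 mod 63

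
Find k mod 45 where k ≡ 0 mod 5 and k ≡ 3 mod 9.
M = 5 × 9 = 45. M₁ = 9, y₁ ≡ 4 mod 5. M₂ = 5, y₂ ≡ 2 mod 9. k = 0×9×4 + 3×5×2 ≡ 30 mod 45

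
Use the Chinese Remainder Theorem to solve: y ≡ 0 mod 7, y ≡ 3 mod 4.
M = 7 × 4 = 28. M₁ = 4, y₁ ≡ 2 mod 7. M₂ = 7, y₂ ≡ 3 mod 4. y = 0×4×2 + 3×7×3 ≡ 7 mod 28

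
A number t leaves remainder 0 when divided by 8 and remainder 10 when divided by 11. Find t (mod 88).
M = 8 × 11 = 88. M₁ = 11, y₁ ≡ 3 (mod 8). M₂ = 8, y₂ ≡ 7 (mod 11). t = 0×11×3 + 10×8×7 ≡ 32 (mod 88)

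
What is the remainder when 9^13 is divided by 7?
Using Fermat: 9^{6} ≡ 1 mod 7. 13 ≡ 1 mod 6. So 9^{13} ≡ 9^{1} ≡ 2 mod 7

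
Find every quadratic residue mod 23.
QRs mod 23: {1, 2, 3, 4, 6, 8, 9, 12, 13, 16, 18}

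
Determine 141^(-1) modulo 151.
Since 151 is prime, by Fermat 141^(-1) ≡ 141^{149} ≡ 15 (mod 151). Verify: 141 × 15 = 2115 ≡ 1 (mod 151)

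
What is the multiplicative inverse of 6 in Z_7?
Since 7 is prime, by Fermat 6^(-1) ≡ 6^{5} ≡ 6 (mod 7). Verify: 6 × 6 = 36 ≡ 1 (mod 7)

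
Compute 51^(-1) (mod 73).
Since 73 is prime, by Fermat 51^(-1) ≡ 51^{71} ≡ 63 (mod 73). Verify: 51 × 63 = 3213 ≡ 1 (mod 73)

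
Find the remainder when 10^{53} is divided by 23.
By Fermat: 10^{22} ≡ 1 mod 23. 53 = 2×22 + 9. So 10^{53} ≡ 10^{9} ≡ 20 mod 23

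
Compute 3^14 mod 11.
Using Fermat: 3^{10} ≡ 1 mod 11. 14 ≡ 4 mod 10. So 3^{14} ≡ 3^{4} ≡ 4 mod 11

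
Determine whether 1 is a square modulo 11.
By Euler's criterion: 1^{5} ≡ 1 (mod 11). Since this equals 1, 1 is a QR.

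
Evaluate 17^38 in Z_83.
By repeated squaring mod 83: 17^{1}≡17, 17^{2}≡40, 17^{4}≡23, 17^{8}≡31, 17^{16}≡48, 17^{32}≡63. Then 17^{38} = 17^{32+4+2} ≡ 63 × 23 × 40 ≡ 26 mod 83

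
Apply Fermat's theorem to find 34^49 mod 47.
By Fermat: 34^{46} ≡ 1 mod 47. So 34^{49} = 34^{46} · 34^{3} ≡ 34^{3} ≡ 12 mod 47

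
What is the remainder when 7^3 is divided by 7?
7^{3} = 343 ≡ 0 mod 7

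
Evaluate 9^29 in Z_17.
Using Fermat: 9^{16} ≡ 1 mod 17. 29 ≡ 13 mod 16. So 9^{29} ≡ 9^{13} ≡ 8 mod 17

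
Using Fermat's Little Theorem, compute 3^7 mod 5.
By Fermat: 3^{4} ≡ 1 mod 5. So 3^{7} = 3^{4} · 3^{3} ≡ 3^{3} ≡ 2 mod 5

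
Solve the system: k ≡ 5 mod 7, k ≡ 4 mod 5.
M = 7 × 5 = 35. M₁ = 5, y₁ ≡ 3 mod 7. M₂ = 7, y₂ ≡ 3 mod 5. k = 5×5×3 + 4×7×3 ≡ 19 mod 35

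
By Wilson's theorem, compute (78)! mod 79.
By Wilson's theorem, (78)! ≡ -1 ≡ 78 mod 79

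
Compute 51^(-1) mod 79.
Since 79 is prime, by Fermat 51^(-1) ≡ 51^{77} ≡ 31 mod 79. Verify: 51 × 31 = 1581 ≡ 1 mod 79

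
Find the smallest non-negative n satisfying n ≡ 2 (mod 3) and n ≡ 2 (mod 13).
M = 3 × 13 = 39. M₁ = 13, y₁ ≡ 1 (mod 3). M₂ = 3, y₂ ≡ 9 (mod 13). n = 2×13×1 + 2×3×9 ≡ 2 (mod 39)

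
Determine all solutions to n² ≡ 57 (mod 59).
The square roots of 57 mod 59 are 36 and 23. Verify: 36² = 1296 ≡ 57 (mod 59)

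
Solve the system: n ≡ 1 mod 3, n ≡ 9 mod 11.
M = 3 × 11 = 33. M₁ = 11, y₁ ≡ 2 mod 3. M₂ = 3, y₂ ≡ 4 mod 11. n = 1×11×2 + 9×3×4 ≡ 31 mod 33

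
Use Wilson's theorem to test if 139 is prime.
(138)! mod 139 = 138. Since 138 ≡ -1 (mod 139), 139 is prime.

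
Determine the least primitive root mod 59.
g = 2. For each prime q|58: 2^{29}≡58, 2^{2}≡4, none ≡ 1, so ord_59(2) = 58 and 2 is a primitive root.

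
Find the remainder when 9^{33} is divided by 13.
By Fermat: 9^{12} ≡ 1 mod 13. 33 = 2×12 + 9. So 9^{33} ≡ 9^{9} ≡ 1 mod 13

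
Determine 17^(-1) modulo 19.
Since 19 is prime, by Fermat 17^(-1) ≡ 17^{17} ≡ 9 mod 19. Verify: 17 × 9 = 153 ≡ 1 mod 19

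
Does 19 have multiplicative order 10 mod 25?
Powers of 19 mod 25: 19^1≡19, 19^2≡11, 19^3≡9, 19^4≡21, 19^5≡24, 19^6≡6, 19^7≡14, 19^8≡16, 19^9≡4, 19^10≡1. First k with 19^k≡1 is k=10. Yes, ord_25(19) = 10.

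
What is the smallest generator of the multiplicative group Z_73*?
g = 5. Powers: [5, 25, 52, 41, 59, 3, 15, 2, ...] generates all 72 non-zero residues.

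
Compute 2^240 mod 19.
Using Fermat: 2^{18} ≡ 1 mod 19. 240 ≡ 6 mod 18. So 2^{240} ≡ 2^{6} ≡ 7 mod 19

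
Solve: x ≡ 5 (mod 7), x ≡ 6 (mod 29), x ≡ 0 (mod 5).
M = 7 × 29 × 5 = 1015. M₁ = 145, y₁ ≡ 3 (mod 7). M₂ = 35, y₂ ≡ 5 (mod 29). M₃ = 203, y₃ ≡ 2 (mod 5). x = 5×145×3 + 6×35×5 + 0×203×2 ≡ 180 (mod 1015)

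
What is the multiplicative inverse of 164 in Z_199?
Since 199 is prime, by Fermat 164^(-1) ≡ 164^{197} ≡ 108 (mod 199). Verify: 164 × 108 = 17712 ≡ 1 (mod 199)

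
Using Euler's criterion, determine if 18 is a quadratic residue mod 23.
By Euler's criterion: 18^{11} ≡ 1 (mod 23). Since this equals 1, 18 is a QR.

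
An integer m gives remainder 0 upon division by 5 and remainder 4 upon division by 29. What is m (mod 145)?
M = 5 × 29 = 145. M₁ = 29, y₁ ≡ 4 (mod 5). M₂ = 5, y₂ ≡ 6 (mod 29). m = 0×29×4 + 4×5×6 ≡ 120 (mod 145)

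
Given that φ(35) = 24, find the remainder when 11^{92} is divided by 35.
By Euler: 11^{24} ≡ 1 (mod 35) since gcd(11, 35) = 1. 92 = 3×24 + 20. So 11^{92} ≡ 11^{20} ≡ 16 (mod 35)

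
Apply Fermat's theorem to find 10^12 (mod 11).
By Fermat: 10^{10} ≡ 1 (mod 11). So 10^{12} = 10^{10} · 10^{2} ≡ 10^{2} ≡ 1 (mod 11)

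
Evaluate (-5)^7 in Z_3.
Using Fermat: (-5)^{2} ≡ 1 (mod 3). 7 ≡ 1 (mod 2). So (-5)^{7} ≡ (-5)^{1} ≡ 1 (mod 3)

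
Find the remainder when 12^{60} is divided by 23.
By Fermat: 12^{22} ≡ 1 mod 23. 60 = 2×22 + 16. So 12^{60} ≡ 12^{16} ≡ 18 mod 23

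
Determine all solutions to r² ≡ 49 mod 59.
The square roots of 49 mod 59 are 7 and 52. Verify: 7² = 49 ≡ 49 mod 59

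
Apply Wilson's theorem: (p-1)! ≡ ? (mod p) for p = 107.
By Wilson's theorem, (106)! ≡ -1 ≡ 106 mod 107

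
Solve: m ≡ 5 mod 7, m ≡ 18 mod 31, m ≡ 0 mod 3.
M = 7 × 31 × 3 = 651. M₁ = 93, y₁ ≡ 4 mod 7. M₂ = 21, y₂ ≡ 3 mod 31. M₃ = 217, y₃ ≡ 1 mod 3. m = 5×93×4 + 18×21×3 + 0×217×1 ≡ 390 mod 651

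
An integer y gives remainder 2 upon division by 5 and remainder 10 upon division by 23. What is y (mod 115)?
M = 5 × 23 = 115. M₁ = 23, y₁ ≡ 2 (mod 5). M₂ = 5, y₂ ≡ 14 (mod 23). y = 2×23×2 + 10×5×14 ≡ 102 (mod 115)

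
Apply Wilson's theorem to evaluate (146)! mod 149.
(148)! = (146)! × (147) × (148) ≡ -1 mod 149. So (146)! ≡ -1 × [(148)(147)]^(-1) ≡ 74 mod 149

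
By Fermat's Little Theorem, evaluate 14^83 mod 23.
By Fermat: 14^{22} ≡ 1 mod 23. 83 = 3×22 + 17. So 14^{83} ≡ 14^{17} ≡ 20 mod 23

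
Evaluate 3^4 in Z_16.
3^{4} = 81 ≡ 1 mod 16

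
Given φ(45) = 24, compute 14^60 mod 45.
By Euler: 14^{24} ≡ 1 (mod 45) since gcd(14, 45) = 1. 60 = 2×24 + 12. So 14^{60} ≡ 14^{12} ≡ 1 (mod 45)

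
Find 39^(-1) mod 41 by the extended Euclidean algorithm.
Extended GCD: 39(20) + 41(-19) = 1. So 39^(-1) ≡ 20 mod 41. Verify: 39 × 20 = 780 ≡ 1 mod 41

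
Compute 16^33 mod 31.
Using Fermat: 16^{30} ≡ 1 (mod 31). 33 ≡ 3 (mod 30). So 16^{33} ≡ 16^{3} ≡ 4 (mod 31)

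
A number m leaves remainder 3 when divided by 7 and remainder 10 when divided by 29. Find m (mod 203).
M = 7 × 29 = 203. M₁ = 29, y₁ ≡ 1 (mod 7). M₂ = 7, y₂ ≡ 25 (mod 29). m = 3×29×1 + 10×7×25 ≡ 10 (mod 203)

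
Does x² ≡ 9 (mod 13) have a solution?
By Euler's criterion: 9^{6} ≡ 1 (mod 13). Since this equals 1, 9 is a QR.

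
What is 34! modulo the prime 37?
(36)! = (34)! × (35) × (36) ≡ -1 mod 37. So (34)! ≡ -1 × [(36)(35)]^(-1) ≡ 18 mod 37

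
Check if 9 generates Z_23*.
9^{11} ≡ 1 (mod 23) and 11 < 22, so ord_23(9) = 11 ≠ 22 and 9 is not a primitive root.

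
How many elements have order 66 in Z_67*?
Number of primitive roots mod 67 = φ(p-1) = φ(66) = 20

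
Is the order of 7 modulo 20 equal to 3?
Powers of 7 mod 20: 7^1≡7, 7^2≡9, 7^3≡3, 7^4≡1. 7^3≡3≢1, so ord ≠ 3. No, the actual order is 4.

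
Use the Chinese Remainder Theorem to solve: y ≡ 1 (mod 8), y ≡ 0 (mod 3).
M = 8 × 3 = 24. M₁ = 3, y₁ ≡ 3 (mod 8). M₂ = 8, y₂ ≡ 2 (mod 3). y = 1×3×3 + 0×8×2 ≡ 9 (mod 24)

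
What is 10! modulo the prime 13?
(12)! = (10)! × (11) × (12) ≡ -1 (mod 13). So (10)! ≡ -1 × [(12)(11)]^(-1) ≡ 6 (mod 13)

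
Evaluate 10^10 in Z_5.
By repeated squaring (mod 5): 10^{1}≡0, 10^{2}≡0, 10^{4}≡0, 10^{8}≡0. Then 10^{10} = 10^{8+2} ≡ 0 × 0 ≡ 0 (mod 5)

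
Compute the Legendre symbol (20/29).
(20/29) = 20^{14} mod 29 = 1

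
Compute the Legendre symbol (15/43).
(15/43) = 15^{21} mod 43 = 1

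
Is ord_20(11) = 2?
Powers of 11 mod 20: 11^1≡11, 11^2≡1. First k with 11^k≡1 is k=2. Yes, ord_20(11) = 2.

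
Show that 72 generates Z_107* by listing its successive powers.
72^1, 72^2, ..., 72^{106} mod 107: [72, 48, 32, 57, 38, 61, 5, 39, 26, 53, 71, 83, 91, 25, 88, 23, 51, 34, 94, 27, 18, 12, 8, 41, 63, 42, 28, 90, 60, 40, 98, 101, 103, 33, 22, 86, 93, 62, 77, 87, 58, 3, 2, 37, 96, 64, 7, 76, 15, 10, 78, 52, 106, 35, 59, 75, 50, 69, 46, 102, 68, 81, 54, 36, 24, 16, 82, 19, 84, 56, 73, 13, 80, 89, 95, 99, 66, 44, 65, 79, 17, 47, 67, 9, 6, 4, 74, 85, 21, 14, 45, 30, 20, 49, 104, 105, 70, 11, 43, 100, 31, 92, 97, 29, 55, 1]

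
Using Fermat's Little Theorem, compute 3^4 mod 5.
By Fermat's Little Theorem, 3^{4} ≡ 1 (mod 5) since 5 is prime and gcd(3, 5) = 1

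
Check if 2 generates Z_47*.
2^{23} ≡ 1 mod 47 and 23 < 46, so ord_47(2) = 23 ≠ 46 and 2 is not a primitive root.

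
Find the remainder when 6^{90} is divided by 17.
By Fermat: 6^{16} ≡ 1 mod 17. 90 = 5×16 + 10. So 6^{90} ≡ 6^{10} ≡ 15 mod 17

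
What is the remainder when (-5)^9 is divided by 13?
By repeated squaring (mod 13): (-5)^{1}≡8, (-5)^{2}≡12, (-5)^{4}≡1, (-5)^{8}≡1. Then (-5)^{9} = (-5)^{8+1} ≡ 1 × 8 ≡ 8 (mod 13)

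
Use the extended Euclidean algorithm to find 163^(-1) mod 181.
Extended GCD: 163(10) + 181(-9) = 1. So 163^(-1) ≡ 10 mod 181. Verify: 163 × 10 = 1630 ≡ 1 mod 181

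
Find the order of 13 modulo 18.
Powers of 13 mod 18: 13^1≡13, 13^2≡7, 13^3≡1. ord_18(13) = 3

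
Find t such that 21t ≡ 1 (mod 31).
Since 31 is prime, by Fermat 21^(-1) ≡ 21^{29} ≡ 3 (mod 31). Verify: 21 × 3 = 63 ≡ 1 (mod 31)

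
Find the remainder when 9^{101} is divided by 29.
By Fermat: 9^{28} ≡ 1 mod 29. 101 = 3×28 + 17. So 9^{101} ≡ 9^{17} ≡ 4 mod 29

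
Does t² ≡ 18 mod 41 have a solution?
By Euler's criterion: 18^{20} ≡ 1 mod 41. Since this equals 1, 18 is a QR.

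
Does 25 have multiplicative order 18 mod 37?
Powers of 25 mod 37: 25^1≡25, 25^2≡33, 25^3≡11, 25^4≡16, 25^5≡30, 25^6≡10, 25^7≡28, 25^8≡34, 25^9≡36, 25^10≡12, 25^11≡4, 25^12≡26, 25^13≡21, 25^14≡7, 25^15≡27, 25^16≡9, 25^17≡3, 25^18≡1. First k with 25^k≡1 is k=18. Yes, ord_37(25) = 18.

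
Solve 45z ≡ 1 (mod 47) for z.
Since 47 is prime, by Fermat 45^(-1) ≡ 45^{45} ≡ 23 (mod 47). Verify: 45 × 23 = 1035 ≡ 1 (mod 47)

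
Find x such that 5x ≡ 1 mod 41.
Since 41 is prime, by Fermat 5^(-1) ≡ 5^{39} ≡ 33 mod 41. Verify: 5 × 33 = 165 ≡ 1 mod 41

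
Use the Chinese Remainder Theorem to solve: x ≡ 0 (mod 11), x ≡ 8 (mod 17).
M = 11 × 17 = 187. M₁ = 17, y₁ ≡ 2 (mod 11). M₂ = 11, y₂ ≡ 14 (mod 17). x = 0×17×2 + 8×11×14 ≡ 110 (mod 187)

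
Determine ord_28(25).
Powers of 25 mod 28: 25^1≡25, 25^2≡9, 25^3≡1. ord_28(25) = 3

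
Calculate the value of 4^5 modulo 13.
By repeated squaring mod 13: 4^{1}≡4, 4^{2}≡3, 4^{4}≡9. Then 4^{5} = 4^{4+1} ≡ 9 × 4 ≡ 10 mod 13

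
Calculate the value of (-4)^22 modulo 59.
By repeated squaring mod 59: (-4)^{1}≡55, (-4)^{2}≡16, (-4)^{4}≡20, (-4)^{8}≡46, (-4)^{16}≡51. Then (-4)^{22} = (-4)^{16+4+2} ≡ 51 × 20 × 16 ≡ 36 mod 59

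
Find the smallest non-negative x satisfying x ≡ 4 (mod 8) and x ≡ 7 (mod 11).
M = 8 × 11 = 88. M₁ = 11, y₁ ≡ 3 (mod 8). M₂ = 8, y₂ ≡ 7 (mod 11). x = 4×11×3 + 7×8×7 ≡ 84 (mod 88)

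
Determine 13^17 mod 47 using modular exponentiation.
By repeated squaring (mod 47): 13^{1}≡13, 13^{2}≡28, 13^{4}≡32, 13^{8}≡37, 13^{16}≡6. Then 13^{17} = 13^{16+1} ≡ 6 × 13 ≡ 31 (mod 47)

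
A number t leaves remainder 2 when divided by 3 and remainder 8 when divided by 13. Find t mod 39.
M = 3 × 13 = 39. M₁ = 13, y₁ ≡ 1 mod 3. M₂ = 3, y₂ ≡ 9 mod 13. t = 2×13×1 + 8×3×9 ≡ 8 mod 39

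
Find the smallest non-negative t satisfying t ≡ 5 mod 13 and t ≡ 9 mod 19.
M = 13 × 19 = 247. M₁ = 19, y₁ ≡ 11 mod 13. M₂ = 13, y₂ ≡ 3 mod 19. t = 5×19×11 + 9×13×3 ≡ 161 mod 247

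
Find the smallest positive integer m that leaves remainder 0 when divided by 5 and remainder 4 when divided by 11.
M = 5 × 11 = 55. M₁ = 11, y₁ ≡ 1 (mod 5). M₂ = 5, y₂ ≡ 9 (mod 11). m = 0×11×1 + 4×5×9 ≡ 15 (mod 55)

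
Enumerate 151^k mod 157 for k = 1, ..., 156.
151^1, 151^2, ..., 151^{156} mod 157: [151, 36, 98, 40, 74, 27, 152, 30, 134, 138, 114, 101, 22, 25, 7, 115, 95, 58, 123, 47, 32, 122, 53, 153, 24, 13, 79, 154, 18, 49, 20, 37, 92, 76, 15, 67, 69, 57, 129, 11, 91, 82, 136, 126, 29, 140, 102, 16, 61, 105, 155, 12, 85, 118, 77, 9, 103, 10, 97, 46, 38, 86, 112, 113, 107, 143, 84, 124, 41, 68, 63, 93, 70, 51, 8, 109, 131, 156, 6, 121, 59, 117, 83, 130, 5, 127, 23, 19, 43, 56, 135, 132, 150, 42, 62, 99, 34, 110, 125, 35, 104, 4, 133, 144, 78, 3, 139, 108, 137, 120, 65, 81, 142, 90, 88, 100, 28, 146, 66, 75, 21, 31, 128, 17, 55, 141, 96, 52, 2, 145, 72, 39, 80, 148, 54, 147, 60, 111, 119, 71, 45, 44, 50, 14, 73, 33, 116, 89, 94, 64, 87, 106, 149, 48, 26, 1]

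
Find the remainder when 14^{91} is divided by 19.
By Fermat: 14^{18} ≡ 1 mod 19. 91 = 5×18 + 1. So 14^{91} ≡ 14^{1} ≡ 14 mod 19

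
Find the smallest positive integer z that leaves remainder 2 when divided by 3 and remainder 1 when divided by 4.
M = 3 × 4 = 12. M₁ = 4, y₁ ≡ 1 mod 3. M₂ = 3, y₂ ≡ 3 mod 4. z = 2×4×1 + 1×3×3 ≡ 5 mod 12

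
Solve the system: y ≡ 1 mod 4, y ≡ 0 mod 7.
M = 4 × 7 = 28. M₁ = 7, y₁ ≡ 3 mod 4. M₂ = 4, y₂ ≡ 2 mod 7. y = 1×7×3 + 0×4×2 ≡ 21 mod 28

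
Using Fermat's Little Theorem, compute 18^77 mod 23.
By Fermat: 18^{22} ≡ 1 (mod 23). 77 = 3×22 + 11. So 18^{77} ≡ 18^{11} ≡ 1 (mod 23)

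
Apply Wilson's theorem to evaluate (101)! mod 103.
(102)! = (101)! × (102) ≡ -1 (mod 103). So (101)! ≡ -1 × (102)^(-1) ≡ (-1)×(-1) = 1 (mod 103)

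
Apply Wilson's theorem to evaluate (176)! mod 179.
(178)! = (176)! × (177) × (178) ≡ -1 mod 179. So (176)! ≡ -1 × [(178)(177)]^(-1) ≡ 89 mod 179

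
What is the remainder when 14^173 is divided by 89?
Using Fermat: 14^{88} ≡ 1 (mod 89). 173 ≡ 85 (mod 88). So 14^{173} ≡ 14^{85} ≡ 83 (mod 89)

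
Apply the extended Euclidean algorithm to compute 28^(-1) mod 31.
Extended GCD: 28(10) + 31(-9) = 1. So 28^(-1) ≡ 10 mod 31. Verify: 28 × 10 = 280 ≡ 1 mod 31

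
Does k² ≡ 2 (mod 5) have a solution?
By Euler's criterion: 2^{2} ≡ 4 (mod 5). Since this equals -1 (≡ 4), 2 is not a QR.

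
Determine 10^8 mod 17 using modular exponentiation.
By repeated squaring (mod 17): 10^{1}≡10, 10^{2}≡15, 10^{4}≡4, 10^{8}≡16. So 10^{8} ≡ 16 (mod 17)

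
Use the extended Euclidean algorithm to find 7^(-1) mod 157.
Extended GCD: 7(45) + 157(-2) = 1. So 7^(-1) ≡ 45 (mod 157). Verify: 7 × 45 = 315 ≡ 1 (mod 157)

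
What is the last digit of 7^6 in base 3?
Using Fermat: 7^{2} ≡ 1 (mod 3). 6 ≡ 0 (mod 2). So 7^{6} ≡ 7^{0} ≡ 1 (mod 3)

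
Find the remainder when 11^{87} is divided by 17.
By Fermat: 11^{16} ≡ 1 (mod 17). 87 = 5×16 + 7. So 11^{87} ≡ 11^{7} ≡ 3 (mod 17)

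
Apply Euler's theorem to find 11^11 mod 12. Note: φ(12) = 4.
By Euler: 11^{4} ≡ 1 mod 12 since gcd(11, 12) = 1. 11 = 2×4 + 3. So 11^{11} ≡ 11^{3} ≡ 11 mod 12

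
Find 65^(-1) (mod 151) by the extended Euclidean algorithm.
Extended GCD: 65(-72) + 151(31) = 1. So 65^(-1) ≡ -72 ≡ 79 (mod 151). Verify: 65 × 79 = 5135 ≡ 1 (mod 151)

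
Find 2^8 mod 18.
By repeated squaring mod 18: 2^{1}≡2, 2^{2}≡4, 2^{4}≡16, 2^{8}≡4. So 2^{8} ≡ 4 mod 18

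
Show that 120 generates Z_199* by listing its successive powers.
120^1, 120^2, ..., 120^{198} mod 199: [120, 72, 83, 10, 6, 123, 34, 100, 60, 36, 141, 5, 3, 161, 17, 50, 30, 18, 170, 102, 101, 180, 108, 25, 15, 9, 85, 51, 150, 90, 54, 112, 107, 104, 142, 125, 75, 45, 27, 56, 153, 52, 71, 162, 137, 122, 113, 28, 176, 26, 135, 81, 168, 61, 156, 14, 88, 13, 167, 140, 84, 130, 78, 7, 44, 106, 183, 70, 42, 65, 39, 103, 22, 53, 191, 35, 21, 132, 119, 151, 11, 126, 195, 117, 110, 66, 159, 175, 105, 63, 197, 158, 55, 33, 179, 187, 152, 131, 198, 79, 127, 116, 189, 193, 76, 165, 99, 139, 163, 58, 194, 196, 38, 182, 149, 169, 181, 29, 97, 98, 19, 91, 174, 184, 190, 114, 148, 49, 109, 145, 87, 92, 95, 57, 74, 124, 154, 172, 143, 46, 147, 128, 37, 62, 77, 86, 171, 23, 173, 64, 118, 31, 138, 43, 185, 111, 186, 32, 59, 115, 69, 121, 192, 155, 93, 16, 129, 157, 134, 160, 96, 177, 146, 8, 164, 178, 67, 80, 48, 188, 73, 4, 82, 89, 133, 40, 24, 94, 136, 2, 41, 144, 166, 20, 12, 47, 68, 1]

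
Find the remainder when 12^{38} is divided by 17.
By Fermat: 12^{16} ≡ 1 (mod 17). 38 = 2×16 + 6. So 12^{38} ≡ 12^{6} ≡ 2 (mod 17)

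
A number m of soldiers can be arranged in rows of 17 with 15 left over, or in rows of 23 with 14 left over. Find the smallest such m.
M = 17 × 23 = 391. M₁ = 23, y₁ ≡ 3 (mod 17). M₂ = 17, y₂ ≡ 19 (mod 23). m = 15×23×3 + 14×17×19 ≡ 83 (mod 391)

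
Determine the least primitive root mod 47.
g = 5. Powers: [5, 25, 31, 14, 23, 21, 11, 8, ...] generates all 46 non-zero residues.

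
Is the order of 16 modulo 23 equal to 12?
Powers of 16 mod 23: 16^1≡16, 16^2≡3, 16^3≡2, 16^4≡9, 16^5≡6, 16^6≡4, 16^7≡18, 16^8≡12, 16^9≡8, 16^10≡13, 16^11≡1. Already 16^11≡1, so the order is 11 < 12. No, the actual order is 11.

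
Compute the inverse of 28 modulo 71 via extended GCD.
Extended GCD: 28(33) + 71(-13) = 1. So 28^(-1) ≡ 33 (mod 71). Verify: 28 × 33 = 924 ≡ 1 (mod 71)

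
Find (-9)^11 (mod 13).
By repeated squaring (mod 13): (-9)^{1}≡4, (-9)^{2}≡3, (-9)^{4}≡9, (-9)^{8}≡3. Then (-9)^{11} = (-9)^{8+2+1} ≡ 3 × 3 × 4 ≡ 10 (mod 13)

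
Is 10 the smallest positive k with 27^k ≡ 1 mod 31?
Powers of 27 mod 31: 27^1≡27, 27^2≡16, 27^3≡29, 27^4≡8, 27^5≡30, 27^6≡4, 27^7≡15, 27^8≡2, 27^9≡23, 27^10≡1. First k with 27^k≡1 is k=10. Yes, ord_31(27) = 10.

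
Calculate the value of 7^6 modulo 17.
By repeated squaring (mod 17): 7^{1}≡7, 7^{2}≡15, 7^{4}≡4. Then 7^{6} = 7^{4+2} ≡ 4 × 15 ≡ 9 (mod 17)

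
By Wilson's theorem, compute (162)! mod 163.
By Wilson's theorem, (162)! ≡ -1 ≡ 162 mod 163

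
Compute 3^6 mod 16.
By repeated squaring (mod 16): 3^{1}≡3, 3^{2}≡9, 3^{4}≡1. Then 3^{6} = 3^{4+2} ≡ 1 × 9 ≡ 9 (mod 16)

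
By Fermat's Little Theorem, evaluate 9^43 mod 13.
By Fermat: 9^{12} ≡ 1 mod 13. 43 = 3×12 + 7. So 9^{43} ≡ 9^{7} ≡ 9 mod 13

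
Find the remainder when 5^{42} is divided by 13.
By Fermat: 5^{12} ≡ 1 mod 13. 42 = 3×12 + 6. So 5^{42} ≡ 5^{6} ≡ 12 mod 13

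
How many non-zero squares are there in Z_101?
Exactly half the non-zero residues mod a prime are QRs: (101-1)/2 = 50.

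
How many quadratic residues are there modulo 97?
For prime 97, there are (p-1)/2 = (97-1)/2 = 48 quadratic residues (excluding 0).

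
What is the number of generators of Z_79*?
A prime p has φ(p-1) primitive roots; here φ(78) = 24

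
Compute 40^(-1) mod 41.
Since 41 is prime, by Fermat 40^(-1) ≡ 40^{39} ≡ 40 mod 41. Verify: 40 × 40 = 1600 ≡ 1 mod 41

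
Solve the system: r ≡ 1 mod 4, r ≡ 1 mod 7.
M = 4 × 7 = 28. M₁ = 7, y₁ ≡ 3 mod 4. M₂ = 4, y₂ ≡ 2 mod 7. r = 1×7×3 + 1×4×2 ≡ 1 mod 28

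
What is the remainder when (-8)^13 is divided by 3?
Using Fermat: (-8)^{2} ≡ 1 mod 3. 13 ≡ 1 mod 2. So (-8)^{13} ≡ (-8)^{1} ≡ 1 mod 3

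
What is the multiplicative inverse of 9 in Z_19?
Since 19 is prime, by Fermat 9^(-1) ≡ 9^{17} ≡ 17 mod 19. Verify: 9 × 17 = 153 ≡ 1 mod 19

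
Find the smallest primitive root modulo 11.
g = 2. Powers: [2, 4, 8, 5, 10, 9, 7, 3, 6, 1] generates all 10 non-zero residues.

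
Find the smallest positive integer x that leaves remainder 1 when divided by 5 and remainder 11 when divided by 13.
M = 5 × 13 = 65. M₁ = 13, y₁ ≡ 2 (mod 5). M₂ = 5, y₂ ≡ 8 (mod 13). x = 1×13×2 + 11×5×8 ≡ 11 (mod 65)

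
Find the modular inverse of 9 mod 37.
Since 37 is prime, by Fermat 9^(-1) ≡ 9^{35} ≡ 33 mod 37. Verify: 9 × 33 = 297 ≡ 1 mod 37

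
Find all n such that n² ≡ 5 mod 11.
The square roots of 5 mod 11 are 4 and 7. Verify: 4² = 16 ≡ 5 mod 11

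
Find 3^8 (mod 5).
Using Fermat: 3^{4} ≡ 1 (mod 5). 8 ≡ 0 (mod 4). So 3^{8} ≡ 3^{0} ≡ 1 (mod 5)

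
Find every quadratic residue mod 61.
QRs mod 61: {1, 3, 4, 5, 9, 12, 13, 14, 15, 16, 19, 20, 22, 25, 27, 34, 36, 39, 41, 42, 45, 46, 47, 48, 49, 52, 56, 57, 58, 60}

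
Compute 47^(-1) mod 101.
Since 101 is prime, by Fermat 47^(-1) ≡ 47^{99} ≡ 43 mod 101. Verify: 47 × 43 = 2021 ≡ 1 mod 101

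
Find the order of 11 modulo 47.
Powers of 11 mod 47: 11^1≡11, 11^2≡27, 11^3≡15, 11^4≡24, 11^5≡29, 11^6≡37, 11^7≡31, 11^8≡12, 11^9≡38, 11^10≡42, 11^11≡39, 11^12≡6, 11^13≡19, 11^14≡21, 11^15≡43, 11^16≡3, 11^17≡33, 11^18≡34, 11^19≡45, 11^20≡25, 11^21≡40, 11^22≡17, 11^23≡46, 11^24≡36, 11^25≡20, 11^26≡32, 11^27≡23, 11^28≡18, 11^29≡10, 11^30≡16, 11^31≡35, 11^32≡9, 11^33≡5, 11^34≡8, 11^35≡41, 11^36≡28, 11^37≡26, 11^38≡4, 11^39≡44, 11^40≡14, 11^41≡13, 11^42≡2, 11^43≡22, 11^44≡7, 11^45≡30, 11^46≡1. Order = 46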